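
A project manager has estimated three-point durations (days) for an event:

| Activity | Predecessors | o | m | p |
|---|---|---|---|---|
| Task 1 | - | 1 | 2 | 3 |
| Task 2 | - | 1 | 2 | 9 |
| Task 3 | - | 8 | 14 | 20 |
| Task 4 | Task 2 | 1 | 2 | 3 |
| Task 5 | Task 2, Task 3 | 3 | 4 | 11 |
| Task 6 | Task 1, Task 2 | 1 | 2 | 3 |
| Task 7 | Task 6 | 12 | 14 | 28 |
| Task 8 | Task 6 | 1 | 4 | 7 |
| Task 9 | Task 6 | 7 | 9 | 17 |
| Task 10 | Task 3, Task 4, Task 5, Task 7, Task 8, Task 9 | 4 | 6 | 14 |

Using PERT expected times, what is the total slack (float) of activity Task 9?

te_Task 1 = (1 + 4·2 + 3)/6 = 12/6 = 2
te_Task 2 = (1 + 4·2 + 9)/6 = 18/6 = 3
te_Task 3 = (8 + 4·14 + 20)/6 = 84/6 = 14
te_Task 4 = (1 + 4·2 + 3)/6 = 12/6 = 2
te_Task 5 = (3 + 4·4 + 11)/6 = 30/6 = 5
te_Task 6 = (1 + 4·2 + 3)/6 = 12/6 = 2
te_Task 7 = (12 + 4·14 + 28)/6 = 96/6 = 16
te_Task 8 = (1 + 4·4 + 7)/6 = 24/6 = 4
te_Task 9 = (7 + 4·9 + 17)/6 = 60/6 = 10
te_Task 10 = (4 + 4·6 + 14)/6 = 42/6 = 7

Forward pass:
ES_Task 1 = 0; EF_Task 1 = 2
ES_Task 2 = 0; EF_Task 2 = 3
ES_Task 3 = 0; EF_Task 3 = 14
ES_Task 4 = 3; EF_Task 4 = 3+2 = 5
ES_Task 5 = max(EF_Task 2=3, EF_Task 3=14) = 14; EF_Task 5 = 14+5 = 19
ES_Task 6 = max(EF_Task 1=2, EF_Task 2=3) = 3; EF_Task 6 = 3+2 = 5
ES_Task 7 = 5; EF_Task 7 = 5+16 = 21
ES_Task 8 = 5; EF_Task 8 = 5+4 = 9
ES_Task 9 = 5; EF_Task 9 = 5+10 = 15
ES_Task 10 = max(EF_Task 3=14, EF_Task 4=5, EF_Task 5=19, EF_Task 7=21, EF_Task 8=9, EF_Task 9=15) = 21; EF_Task 10 = 21+7 = 28
Expected project duration μ = 28 days. Critical path: Task 2 → Task 6 → Task 7 → Task 10.

Backward pass:
LF_Task 10 = 28; LS_Task 10 = 28−7 = 21
LF_Task 9 = LS_Task 10 = 21; LS_Task 9 = 21−10 = 11
LF_Task 8 = LS_Task 10 = 21; LS_Task 8 = 21−4 = 17
LF_Task 7 = LS_Task 10 = 21; LS_Task 7 = 21−16 = 5
LF_Task 6 = min(LS_Task 7=5, LS_Task 8=17, LS_Task 9=11) = 5; LS_Task 6 = 5−2 = 3
LF_Task 5 = LS_Task 10 = 21; LS_Task 5 = 21−5 = 16
LF_Task 4 = LS_Task 10 = 21; LS_Task 4 = 21−2 = 19
LF_Task 3 = min(LS_Task 5=16, LS_Task 10=21) = 16; LS_Task 3 = 16−14 = 2
LF_Task 2 = min(LS_Task 4=19, LS_Task 5=16, LS_Task 6=3) = 3; LS_Task 2 = 3−3 = 0
LF_Task 1 = LS_Task 6 = 3; LS_Task 1 = 3−2 = 1
Slack_Task 9 = LS_Task 9 − ES_Task 9 = 11 − 5 = 6

6 days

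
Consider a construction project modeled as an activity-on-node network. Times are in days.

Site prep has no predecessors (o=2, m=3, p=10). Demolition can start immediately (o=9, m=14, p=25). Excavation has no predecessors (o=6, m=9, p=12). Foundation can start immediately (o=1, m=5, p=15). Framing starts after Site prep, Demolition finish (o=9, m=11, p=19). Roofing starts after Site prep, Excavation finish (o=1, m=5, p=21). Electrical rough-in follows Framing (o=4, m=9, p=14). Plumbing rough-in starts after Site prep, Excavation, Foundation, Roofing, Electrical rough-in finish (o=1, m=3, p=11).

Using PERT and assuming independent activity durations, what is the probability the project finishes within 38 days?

0.305

te_Site prep = (2 + 4·3 + 10)/6 = 24/6 = 4; σ²_Site prep = ((10−2)/6)² = 1.778
te_Demolition = (9 + 4·14 + 25)/6 = 90/6 = 15; σ²_Demolition = ((25−9)/6)² = 7.111
te_Excavation = (6 + 4·9 + 12)/6 = 54/6 = 9; σ²_Excavation = ((12−6)/6)² = 1.000
te_Foundation = (1 + 4·5 + 15)/6 = 36/6 = 6; σ²_Foundation = ((15−1)/6)² = 5.444
te_Framing = (9 + 4·11 + 19)/6 = 72/6 = 12; σ²_Framing = ((19−9)/6)² = 2.778
te_Roofing = (1 + 4·5 + 21)/6 = 42/6 = 7; σ²_Roofing = ((21−1)/6)² = 11.111
te_Electrical rough-in = (4 + 4·9 + 14)/6 = 54/6 = 9; σ²_Electrical rough-in = ((14−4)/6)² = 2.778
te_Plumbing rough-in = (1 + 4·3 + 11)/6 = 24/6 = 4; σ²_Plumbing rough-in = ((11−1)/6)² = 2.778

Forward pass:
ES_Site prep = 0; EF_Site prep = 4
ES_Demolition = 0; EF_Demolition = 15
ES_Excavation = 0; EF_Excavation = 9
ES_Foundation = 0; EF_Foundation = 6
ES_Framing = max(EF_Site prep=4, EF_Demolition=15) = 15; EF_Framing = 15+12 = 27
ES_Roofing = max(EF_Site prep=4, EF_Excavation=9) = 9; EF_Roofing = 9+7 = 16
ES_Electrical rough-in = 27; EF_Electrical rough-in = 27+9 = 36
ES_Plumbing rough-in = max(EF_Site prep=4, EF_Excavation=9, EF_Foundation=6, EF_Roofing=16, EF_Electrical rough-in=36) = 36; EF_Plumbing rough-in = 36+4 = 40
Expected project duration μ = 40 days. Critical path: Demolition → Framing → Electrical rough-in → Plumbing rough-in.

Variance along critical path = 7.111 + 2.778 + 2.778 + 2.778 = 15.444; σ = √15.444 = 3.930 days.
Z = (38 − 40) / 3.930 = -0.509
P(T ≤ 38) = Φ(-0.509) ≈ 0.305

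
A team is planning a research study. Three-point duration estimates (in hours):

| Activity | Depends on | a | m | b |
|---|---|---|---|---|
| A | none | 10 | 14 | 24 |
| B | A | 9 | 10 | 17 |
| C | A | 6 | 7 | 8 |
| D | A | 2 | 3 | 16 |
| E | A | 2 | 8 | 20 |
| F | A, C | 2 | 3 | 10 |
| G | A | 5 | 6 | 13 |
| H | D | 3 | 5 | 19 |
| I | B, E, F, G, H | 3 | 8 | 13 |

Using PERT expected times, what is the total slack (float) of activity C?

te_A = (10 + 4·14 + 24)/6 = 90/6 = 15
te_B = (9 + 4·10 + 17)/6 = 66/6 = 11
te_C = (6 + 4·7 + 8)/6 = 42/6 = 7
te_D = (2 + 4·3 + 16)/6 = 30/6 = 5
te_E = (2 + 4·8 + 20)/6 = 54/6 = 9
te_F = (2 + 4·3 + 10)/6 = 24/6 = 4
te_G = (5 + 4·6 + 13)/6 = 42/6 = 7
te_H = (3 + 4·5 + 19)/6 = 42/6 = 7
te_I = (3 + 4·8 + 13)/6 = 48/6 = 8

Forward pass:
ES_A = 0; EF_A = 15
ES_B = 15; EF_B = 15+11 = 26
ES_C = 15; EF_C = 15+7 = 22
ES_D = 15; EF_D = 15+5 = 20
ES_E = 15; EF_E = 15+9 = 24
ES_F = max(EF_A=15, EF_C=22) = 22; EF_F = 22+4 = 26
ES_G = 15; EF_G = 15+7 = 22
ES_H = 20; EF_H = 20+7 = 27
ES_I = max(EF_B=26, EF_E=24, EF_F=26, EF_G=22, EF_H=27) = 27; EF_I = 27+8 = 35
Expected project duration μ = 35 hours. Critical path: A → D → H → I.

Backward pass:
LF_I = 35; LS_I = 35−8 = 27
LF_H = LS_I = 27; LS_H = 27−7 = 20
LF_G = LS_I = 27; LS_G = 27−7 = 20
LF_F = LS_I = 27; LS_F = 27−4 = 23
LF_E = LS_I = 27; LS_E = 27−9 = 18
LF_D = LS_H = 20; LS_D = 20−5 = 15
LF_C = LS_F = 23; LS_C = 23−7 = 16
LF_B = LS_I = 27; LS_B = 27−11 = 16
LF_A = min(LS_B=16, LS_C=16, LS_D=15, LS_E=18, LS_F=23, LS_G=20) = 15; LS_A = 15−15 = 0
Slack_C = LS_C − ES_C = 16 − 15 = 1

1 hours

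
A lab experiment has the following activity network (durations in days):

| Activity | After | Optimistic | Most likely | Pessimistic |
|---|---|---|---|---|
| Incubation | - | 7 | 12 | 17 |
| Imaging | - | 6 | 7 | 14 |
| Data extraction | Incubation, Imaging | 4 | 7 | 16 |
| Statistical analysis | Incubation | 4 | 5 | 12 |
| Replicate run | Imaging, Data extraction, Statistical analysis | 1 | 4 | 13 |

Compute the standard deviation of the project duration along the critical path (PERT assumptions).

3.28 days

te_Incubation = (7 + 4·12 + 17)/6 = 72/6 = 12; σ²_Incubation = ((17−7)/6)² = 2.778
te_Imaging = (6 + 4·7 + 14)/6 = 48/6 = 8; σ²_Imaging = ((14−6)/6)² = 1.778
te_Data extraction = (4 + 4·7 + 16)/6 = 48/6 = 8; σ²_Data extraction = ((16−4)/6)² = 4.000
te_Statistical analysis = (4 + 4·5 + 12)/6 = 36/6 = 6; σ²_Statistical analysis = ((12−4)/6)² = 1.778
te_Replicate run = (1 + 4·4 + 13)/6 = 30/6 = 5; σ²_Replicate run = ((13−1)/6)² = 4.000

Forward pass:
ES_Incubation = 0; EF_Incubation = 12
ES_Imaging = 0; EF_Imaging = 8
ES_Data extraction = max(EF_Incubation=12, EF_Imaging=8) = 12; EF_Data extraction = 12+8 = 20
ES_Statistical analysis = 12; EF_Statistical analysis = 12+6 = 18
ES_Replicate run = max(EF_Imaging=8, EF_Data extraction=20, EF_Statistical analysis=18) = 20; EF_Replicate run = 20+5 = 25
Expected project duration μ = 25 days. Critical path: Incubation → Data extraction → Replicate run.

Variance along critical path = 2.778 + 4.000 + 4.000 = 10.778
σ = √10.778 = 3.283 days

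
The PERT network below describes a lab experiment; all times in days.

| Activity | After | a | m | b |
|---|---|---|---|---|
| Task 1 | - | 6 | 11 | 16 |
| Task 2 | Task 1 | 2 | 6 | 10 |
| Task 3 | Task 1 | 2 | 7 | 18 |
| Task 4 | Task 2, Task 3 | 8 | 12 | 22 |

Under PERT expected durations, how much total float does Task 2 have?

te_Task 1 = (6 + 4·11 + 16)/6 = 66/6 = 11
te_Task 2 = (2 + 4·6 + 10)/6 = 36/6 = 6
te_Task 3 = (2 + 4·7 + 18)/6 = 48/6 = 8
te_Task 4 = (8 + 4·12 + 22)/6 = 78/6 = 13

Forward pass:
ES_Task 1 = 0; EF_Task 1 = 11
ES_Task 2 = 11; EF_Task 2 = 11+6 = 17
ES_Task 3 = 11; EF_Task 3 = 11+8 = 19
ES_Task 4 = max(EF_Task 2=17, EF_Task 3=19) = 19; EF_Task 4 = 19+13 = 32
Expected project duration μ = 32 days. Critical path: Task 1 → Task 3 → Task 4.

Backward pass:
LF_Task 4 = 32; LS_Task 4 = 32−13 = 19
LF_Task 3 = LS_Task 4 = 19; LS_Task 3 = 19−8 = 11
LF_Task 2 = LS_Task 4 = 19; LS_Task 2 = 19−6 = 13
LF_Task 1 = min(LS_Task 2=13, LS_Task 3=11) = 11; LS_Task 1 = 11−11 = 0
Slack_Task 2 = LS_Task 2 − ES_Task 2 = 13 − 11 = 2

2 days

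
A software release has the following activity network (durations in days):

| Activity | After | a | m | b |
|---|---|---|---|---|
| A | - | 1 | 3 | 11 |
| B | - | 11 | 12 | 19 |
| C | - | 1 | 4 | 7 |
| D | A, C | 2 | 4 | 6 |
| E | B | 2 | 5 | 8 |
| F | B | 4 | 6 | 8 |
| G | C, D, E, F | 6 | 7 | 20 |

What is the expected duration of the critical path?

te_A = (1 + 4·3 + 11)/6 = 24/6 = 4
te_B = (11 + 4·12 + 19)/6 = 78/6 = 13
te_C = (1 + 4·4 + 7)/6 = 24/6 = 4
te_D = (2 + 4·4 + 6)/6 = 24/6 = 4
te_E = (2 + 4·5 + 8)/6 = 30/6 = 5
te_F = (4 + 4·6 + 8)/6 = 36/6 = 6
te_G = (6 + 4·7 + 20)/6 = 54/6 = 9

Forward pass:
ES_A = 0; EF_A = 4
ES_B = 0; EF_B = 13
ES_C = 0; EF_C = 4
ES_D = max(EF_A=4, EF_C=4) = 4; EF_D = 4+4 = 8
ES_E = 13; EF_E = 13+5 = 18
ES_F = 13; EF_F = 13+6 = 19
ES_G = max(EF_C=4, EF_D=8, EF_E=18, EF_F=19) = 19; EF_G = 19+9 = 28
Expected project duration μ = 28 days. Critical path: B → F → G.

28 days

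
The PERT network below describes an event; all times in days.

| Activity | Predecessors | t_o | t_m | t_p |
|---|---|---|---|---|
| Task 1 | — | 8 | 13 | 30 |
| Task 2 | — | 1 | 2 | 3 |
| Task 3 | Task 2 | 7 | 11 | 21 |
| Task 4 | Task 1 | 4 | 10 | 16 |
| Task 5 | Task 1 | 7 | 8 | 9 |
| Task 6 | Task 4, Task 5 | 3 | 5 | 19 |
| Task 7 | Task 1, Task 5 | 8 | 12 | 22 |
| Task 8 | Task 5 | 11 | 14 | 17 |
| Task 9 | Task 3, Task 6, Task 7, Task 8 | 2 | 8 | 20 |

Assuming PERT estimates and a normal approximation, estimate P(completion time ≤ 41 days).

0.151

te_Task 1 = (8 + 4·13 + 30)/6 = 90/6 = 15; σ²_Task 1 = ((30−8)/6)² = 13.444
te_Task 2 = (1 + 4·2 + 3)/6 = 12/6 = 2; σ²_Task 2 = ((3−1)/6)² = 0.111
te_Task 3 = (7 + 4·11 + 21)/6 = 72/6 = 12; σ²_Task 3 = ((21−7)/6)² = 5.444
te_Task 4 = (4 + 4·10 + 16)/6 = 60/6 = 10; σ²_Task 4 = ((16−4)/6)² = 4.000
te_Task 5 = (7 + 4·8 + 9)/6 = 48/6 = 8; σ²_Task 5 = ((9−7)/6)² = 0.111
te_Task 6 = (3 + 4·5 + 19)/6 = 42/6 = 7; σ²_Task 6 = ((19−3)/6)² = 7.111
te_Task 7 = (8 + 4·12 + 22)/6 = 78/6 = 13; σ²_Task 7 = ((22−8)/6)² = 5.444
te_Task 8 = (11 + 4·14 + 17)/6 = 84/6 = 14; σ²_Task 8 = ((17−11)/6)² = 1.000
te_Task 9 = (2 + 4·8 + 20)/6 = 54/6 = 9; σ²_Task 9 = ((20−2)/6)² = 9.000

Forward pass:
ES_Task 1 = 0; EF_Task 1 = 15
ES_Task 2 = 0; EF_Task 2 = 2
ES_Task 3 = 2; EF_Task 3 = 2+12 = 14
ES_Task 4 = 15; EF_Task 4 = 15+10 = 25
ES_Task 5 = 15; EF_Task 5 = 15+8 = 23
ES_Task 6 = max(EF_Task 4=25, EF_Task 5=23) = 25; EF_Task 6 = 25+7 = 32
ES_Task 7 = max(EF_Task 1=15, EF_Task 5=23) = 23; EF_Task 7 = 23+13 = 36
ES_Task 8 = 23; EF_Task 8 = 23+14 = 37
ES_Task 9 = max(EF_Task 3=14, EF_Task 6=32, EF_Task 7=36, EF_Task 8=37) = 37; EF_Task 9 = 37+9 = 46
Expected project duration μ = 46 days. Critical path: Task 1 → Task 5 → Task 8 → Task 9.

Variance along critical path = 13.444 + 0.111 + 1.000 + 9.000 = 23.556; σ = √23.556 = 4.853 days.
Z = (41 − 46) / 4.853 = -1.030
P(T ≤ 41) = Φ(-1.030) ≈ 0.151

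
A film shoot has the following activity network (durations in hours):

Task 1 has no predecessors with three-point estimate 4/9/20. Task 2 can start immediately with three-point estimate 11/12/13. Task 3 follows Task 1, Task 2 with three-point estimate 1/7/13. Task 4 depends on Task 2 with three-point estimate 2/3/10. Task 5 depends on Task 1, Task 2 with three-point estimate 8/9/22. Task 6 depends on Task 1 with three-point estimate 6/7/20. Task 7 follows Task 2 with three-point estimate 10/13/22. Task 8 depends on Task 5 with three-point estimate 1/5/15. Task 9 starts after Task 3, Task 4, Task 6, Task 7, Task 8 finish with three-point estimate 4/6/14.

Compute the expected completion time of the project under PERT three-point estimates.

te_Task 1 = (4 + 4·9 + 20)/6 = 60/6 = 10
te_Task 2 = (11 + 4·12 + 13)/6 = 72/6 = 12
te_Task 3 = (1 + 4·7 + 13)/6 = 42/6 = 7
te_Task 4 = (2 + 4·3 + 10)/6 = 24/6 = 4
te_Task 5 = (8 + 4·9 + 22)/6 = 66/6 = 11
te_Task 6 = (6 + 4·7 + 20)/6 = 54/6 = 9
te_Task 7 = (10 + 4·13 + 22)/6 = 84/6 = 14
te_Task 8 = (1 + 4·5 + 15)/6 = 36/6 = 6
te_Task 9 = (4 + 4·6 + 14)/6 = 42/6 = 7

Forward pass:
ES_Task 1 = 0; EF_Task 1 = 10
ES_Task 2 = 0; EF_Task 2 = 12
ES_Task 3 = max(EF_Task 1=10, EF_Task 2=12) = 12; EF_Task 3 = 12+7 = 19
ES_Task 4 = 12; EF_Task 4 = 12+4 = 16
ES_Task 5 = max(EF_Task 1=10, EF_Task 2=12) = 12; EF_Task 5 = 12+11 = 23
ES_Task 6 = 10; EF_Task 6 = 10+9 = 19
ES_Task 7 = 12; EF_Task 7 = 12+14 = 26
ES_Task 8 = 23; EF_Task 8 = 23+6 = 29
ES_Task 9 = max(EF_Task 3=19, EF_Task 4=16, EF_Task 6=19, EF_Task 7=26, EF_Task 8=29) = 29; EF_Task 9 = 29+7 = 36
Expected project duration μ = 36 hours. Critical path: Task 2 → Task 5 → Task 8 → Task 9.

36 hours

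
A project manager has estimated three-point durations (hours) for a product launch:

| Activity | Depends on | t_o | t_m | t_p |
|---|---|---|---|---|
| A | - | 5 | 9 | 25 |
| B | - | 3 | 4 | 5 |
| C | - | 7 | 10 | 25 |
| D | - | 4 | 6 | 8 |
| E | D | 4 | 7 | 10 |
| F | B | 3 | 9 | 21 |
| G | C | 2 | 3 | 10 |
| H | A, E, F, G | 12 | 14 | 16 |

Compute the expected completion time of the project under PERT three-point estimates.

30 hours

te_A = (5 + 4·9 + 25)/6 = 66/6 = 11
te_B = (3 + 4·4 + 5)/6 = 24/6 = 4
te_C = (7 + 4·10 + 25)/6 = 72/6 = 12
te_D = (4 + 4·6 + 8)/6 = 36/6 = 6
te_E = (4 + 4·7 + 10)/6 = 42/6 = 7
te_F = (3 + 4·9 + 21)/6 = 60/6 = 10
te_G = (2 + 4·3 + 10)/6 = 24/6 = 4
te_H = (12 + 4·14 + 16)/6 = 84/6 = 14

Forward pass:
ES_A = 0; EF_A = 11
ES_B = 0; EF_B = 4
ES_C = 0; EF_C = 12
ES_D = 0; EF_D = 6
ES_E = 6; EF_E = 6+7 = 13
ES_F = 4; EF_F = 4+10 = 14
ES_G = 12; EF_G = 12+4 = 16
ES_H = max(EF_A=11, EF_E=13, EF_F=14, EF_G=16) = 16; EF_H = 16+14 = 30
Expected project duration μ = 30 hours. Critical path: C → G → H.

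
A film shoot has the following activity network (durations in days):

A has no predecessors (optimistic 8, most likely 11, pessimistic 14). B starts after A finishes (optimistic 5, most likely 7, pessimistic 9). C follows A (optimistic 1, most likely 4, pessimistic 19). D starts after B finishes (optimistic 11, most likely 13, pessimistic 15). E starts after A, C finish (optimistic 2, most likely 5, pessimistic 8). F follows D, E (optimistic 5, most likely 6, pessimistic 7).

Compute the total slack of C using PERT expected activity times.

te_A = (8 + 4·11 + 14)/6 = 66/6 = 11
te_B = (5 + 4·7 + 9)/6 = 42/6 = 7
te_C = (1 + 4·4 + 19)/6 = 36/6 = 6
te_D = (11 + 4·13 + 15)/6 = 78/6 = 13
te_E = (2 + 4·5 + 8)/6 = 30/6 = 5
te_F = (5 + 4·6 + 7)/6 = 36/6 = 6

Forward pass:
ES_A = 0; EF_A = 11
ES_B = 11; EF_B = 11+7 = 18
ES_C = 11; EF_C = 11+6 = 17
ES_D = 18; EF_D = 18+13 = 31
ES_E = max(EF_A=11, EF_C=17) = 17; EF_E = 17+5 = 22
ES_F = max(EF_D=31, EF_E=22) = 31; EF_F = 31+6 = 37
Expected project duration μ = 37 days. Critical path: A → B → D → F.

Backward pass:
LF_F = 37; LS_F = 37−6 = 31
LF_E = LS_F = 31; LS_E = 31−5 = 26
LF_D = LS_F = 31; LS_D = 31−13 = 18
LF_C = LS_E = 26; LS_C = 26−6 = 20
LF_B = LS_D = 18; LS_B = 18−7 = 11
LF_A = min(LS_B=11, LS_C=20, LS_E=26) = 11; LS_A = 11−11 = 0
Slack_C = LS_C − ES_C = 20 − 11 = 9

9 days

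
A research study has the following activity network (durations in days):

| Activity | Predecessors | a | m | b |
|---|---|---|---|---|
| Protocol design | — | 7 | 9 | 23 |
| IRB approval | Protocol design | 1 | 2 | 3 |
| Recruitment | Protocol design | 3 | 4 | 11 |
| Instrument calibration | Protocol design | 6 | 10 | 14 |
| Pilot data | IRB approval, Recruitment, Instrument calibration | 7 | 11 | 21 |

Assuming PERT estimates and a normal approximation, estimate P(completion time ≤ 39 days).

te_Protocol design = (7 + 4·9 + 23)/6 = 66/6 = 11; σ²_Protocol design = ((23−7)/6)² = 7.111
te_IRB approval = (1 + 4·2 + 3)/6 = 12/6 = 2; σ²_IRB approval = ((3−1)/6)² = 0.111
te_Recruitment = (3 + 4·4 + 11)/6 = 30/6 = 5; σ²_Recruitment = ((11−3)/6)² = 1.778
te_Instrument calibration = (6 + 4·10 + 14)/6 = 60/6 = 10; σ²_Instrument calibration = ((14−6)/6)² = 1.778
te_Pilot data = (7 + 4·11 + 21)/6 = 72/6 = 12; σ²_Pilot data = ((21−7)/6)² = 5.444

Forward pass:
ES_Protocol design = 0; EF_Protocol design = 11
ES_IRB approval = 11; EF_IRB approval = 11+2 = 13
ES_Recruitment = 11; EF_Recruitment = 11+5 = 16
ES_Instrument calibration = 11; EF_Instrument calibration = 11+10 = 21
ES_Pilot data = max(EF_IRB approval=13, EF_Recruitment=16, EF_Instrument calibration=21) = 21; EF_Pilot data = 21+12 = 33
Expected project duration μ = 33 days. Critical path: Protocol design → Instrument calibration → Pilot data.

Variance along critical path = 7.111 + 1.778 + 5.444 = 14.333; σ = √14.333 = 3.786 days.
Z = (39 − 33) / 3.786 = 1.585
P(T ≤ 39) = Φ(1.585) ≈ 0.943

0.943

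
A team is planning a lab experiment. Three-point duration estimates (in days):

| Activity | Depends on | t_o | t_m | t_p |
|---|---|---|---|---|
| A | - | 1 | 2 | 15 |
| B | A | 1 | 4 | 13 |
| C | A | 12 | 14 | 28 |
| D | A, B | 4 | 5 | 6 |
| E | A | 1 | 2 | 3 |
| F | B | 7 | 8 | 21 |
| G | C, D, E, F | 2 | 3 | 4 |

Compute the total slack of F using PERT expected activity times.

te_A = (1 + 4·2 + 15)/6 = 24/6 = 4
te_B = (1 + 4·4 + 13)/6 = 30/6 = 5
te_C = (12 + 4·14 + 28)/6 = 96/6 = 16
te_D = (4 + 4·5 + 6)/6 = 30/6 = 5
te_E = (1 + 4·2 + 3)/6 = 12/6 = 2
te_F = (7 + 4·8 + 21)/6 = 60/6 = 10
te_G = (2 + 4·3 + 4)/6 = 18/6 = 3

Forward pass:
ES_A = 0; EF_A = 4
ES_B = 4; EF_B = 4+5 = 9
ES_C = 4; EF_C = 4+16 = 20
ES_D = max(EF_A=4, EF_B=9) = 9; EF_D = 9+5 = 14
ES_E = 4; EF_E = 4+2 = 6
ES_F = 9; EF_F = 9+10 = 19
ES_G = max(EF_C=20, EF_D=14, EF_E=6, EF_F=19) = 20; EF_G = 20+3 = 23
Expected project duration μ = 23 days. Critical path: A → C → G.

Backward pass:
LF_G = 23; LS_G = 23−3 = 20
LF_F = LS_G = 20; LS_F = 20−10 = 10
LF_E = LS_G = 20; LS_E = 20−2 = 18
LF_D = LS_G = 20; LS_D = 20−5 = 15
LF_C = LS_G = 20; LS_C = 20−16 = 4
LF_B = min(LS_D=15, LS_F=10) = 10; LS_B = 10−5 = 5
LF_A = min(LS_B=5, LS_C=4, LS_D=15, LS_E=18) = 4; LS_A = 4−4 = 0
Slack_F = LS_F − ES_F = 10 − 9 = 1

1 days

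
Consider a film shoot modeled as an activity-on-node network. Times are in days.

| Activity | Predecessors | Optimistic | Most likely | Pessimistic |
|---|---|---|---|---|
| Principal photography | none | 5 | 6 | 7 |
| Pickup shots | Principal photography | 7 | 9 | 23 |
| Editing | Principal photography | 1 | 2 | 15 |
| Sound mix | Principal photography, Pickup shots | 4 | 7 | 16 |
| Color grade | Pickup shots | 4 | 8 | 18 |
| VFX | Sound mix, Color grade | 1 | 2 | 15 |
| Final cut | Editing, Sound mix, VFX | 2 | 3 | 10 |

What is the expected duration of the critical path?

te_Principal photography = (5 + 4·6 + 7)/6 = 36/6 = 6
te_Pickup shots = (7 + 4·9 + 23)/6 = 66/6 = 11
te_Editing = (1 + 4·2 + 15)/6 = 24/6 = 4
te_Sound mix = (4 + 4·7 + 16)/6 = 48/6 = 8
te_Color grade = (4 + 4·8 + 18)/6 = 54/6 = 9
te_VFX = (1 + 4·2 + 15)/6 = 24/6 = 4
te_Final cut = (2 + 4·3 + 10)/6 = 24/6 = 4

Forward pass:
ES_Principal photography = 0; EF_Principal photography = 6
ES_Pickup shots = 6; EF_Pickup shots = 6+11 = 17
ES_Editing = 6; EF_Editing = 6+4 = 10
ES_Sound mix = max(EF_Principal photography=6, EF_Pickup shots=17) = 17; EF_Sound mix = 17+8 = 25
ES_Color grade = 17; EF_Color grade = 17+9 = 26
ES_VFX = max(EF_Sound mix=25, EF_Color grade=26) = 26; EF_VFX = 26+4 = 30
ES_Final cut = max(EF_Editing=10, EF_Sound mix=25, EF_VFX=30) = 30; EF_Final cut = 30+4 = 34
Expected project duration μ = 34 days. Critical path: Principal photography → Pickup shots → Color grade → VFX → Final cut.

34 days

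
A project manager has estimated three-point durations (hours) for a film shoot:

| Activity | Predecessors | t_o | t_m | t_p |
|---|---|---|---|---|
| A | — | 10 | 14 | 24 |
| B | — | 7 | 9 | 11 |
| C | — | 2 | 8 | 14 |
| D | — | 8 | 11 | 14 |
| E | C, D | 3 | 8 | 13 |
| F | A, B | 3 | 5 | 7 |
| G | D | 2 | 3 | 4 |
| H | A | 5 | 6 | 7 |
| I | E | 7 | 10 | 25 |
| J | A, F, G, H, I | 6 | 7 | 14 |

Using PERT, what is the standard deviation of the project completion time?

te_A = (10 + 4·14 + 24)/6 = 90/6 = 15; σ²_A = ((24−10)/6)² = 5.444
te_B = (7 + 4·9 + 11)/6 = 54/6 = 9; σ²_B = ((11−7)/6)² = 0.444
te_C = (2 + 4·8 + 14)/6 = 48/6 = 8; σ²_C = ((14−2)/6)² = 4.000
te_D = (8 + 4·11 + 14)/6 = 66/6 = 11; σ²_D = ((14−8)/6)² = 1.000
te_E = (3 + 4·8 + 13)/6 = 48/6 = 8; σ²_E = ((13−3)/6)² = 2.778
te_F = (3 + 4·5 + 7)/6 = 30/6 = 5; σ²_F = ((7−3)/6)² = 0.444
te_G = (2 + 4·3 + 4)/6 = 18/6 = 3; σ²_G = ((4−2)/6)² = 0.111
te_H = (5 + 4·6 + 7)/6 = 36/6 = 6; σ²_H = ((7−5)/6)² = 0.111
te_I = (7 + 4·10 + 25)/6 = 72/6 = 12; σ²_I = ((25−7)/6)² = 9.000
te_J = (6 + 4·7 + 14)/6 = 48/6 = 8; σ²_J = ((14−6)/6)² = 1.778

Forward pass:
ES_A = 0; EF_A = 15
ES_B = 0; EF_B = 9
ES_C = 0; EF_C = 8
ES_D = 0; EF_D = 11
ES_E = max(EF_C=8, EF_D=11) = 11; EF_E = 11+8 = 19
ES_F = max(EF_A=15, EF_B=9) = 15; EF_F = 15+5 = 20
ES_G = 11; EF_G = 11+3 = 14
ES_H = 15; EF_H = 15+6 = 21
ES_I = 19; EF_I = 19+12 = 31
ES_J = max(EF_A=15, EF_F=20, EF_G=14, EF_H=21, EF_I=31) = 31; EF_J = 31+8 = 39
Expected project duration μ = 39 hours. Critical path: D → E → I → J.

Variance along critical path = 1.000 + 2.778 + 9.000 + 1.778 = 14.556
σ = √14.556 = 3.815 hours

3.82 hours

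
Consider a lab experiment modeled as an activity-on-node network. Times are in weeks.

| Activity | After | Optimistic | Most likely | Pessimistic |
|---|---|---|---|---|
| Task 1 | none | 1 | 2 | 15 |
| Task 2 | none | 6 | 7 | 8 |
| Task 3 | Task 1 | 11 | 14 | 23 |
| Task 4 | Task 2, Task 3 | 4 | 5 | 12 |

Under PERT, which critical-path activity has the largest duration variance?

Task 1

te_Task 1 = (1 + 4·2 + 15)/6 = 24/6 = 4; σ²_Task 1 = ((15−1)/6)² = 5.444
te_Task 2 = (6 + 4·7 + 8)/6 = 42/6 = 7; σ²_Task 2 = ((8−6)/6)² = 0.111
te_Task 3 = (11 + 4·14 + 23)/6 = 90/6 = 15; σ²_Task 3 = ((23−11)/6)² = 4.000
te_Task 4 = (4 + 4·5 + 12)/6 = 36/6 = 6; σ²_Task 4 = ((12−4)/6)² = 1.778

Forward pass:
ES_Task 1 = 0; EF_Task 1 = 4
ES_Task 2 = 0; EF_Task 2 = 7
ES_Task 3 = 4; EF_Task 3 = 4+15 = 19
ES_Task 4 = max(EF_Task 2=7, EF_Task 3=19) = 19; EF_Task 4 = 19+6 = 25
Expected project duration μ = 25 weeks. Critical path: Task 1 → Task 3 → Task 4.

Variances on critical path: σ²_Task 1=5.444, σ²_Task 3=4.000, σ²_Task 4=1.778.
Largest is σ²_Task 1 = 5.444.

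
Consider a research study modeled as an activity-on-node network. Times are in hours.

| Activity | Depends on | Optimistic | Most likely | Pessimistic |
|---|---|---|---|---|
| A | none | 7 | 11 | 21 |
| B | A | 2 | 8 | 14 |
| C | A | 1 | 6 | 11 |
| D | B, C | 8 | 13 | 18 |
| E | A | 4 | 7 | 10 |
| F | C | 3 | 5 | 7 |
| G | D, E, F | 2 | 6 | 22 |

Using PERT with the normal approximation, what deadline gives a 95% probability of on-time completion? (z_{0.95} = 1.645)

te_A = (7 + 4·11 + 21)/6 = 72/6 = 12; σ²_A = ((21−7)/6)² = 5.444
te_B = (2 + 4·8 + 14)/6 = 48/6 = 8; σ²_B = ((14−2)/6)² = 4.000
te_C = (1 + 4·6 + 11)/6 = 36/6 = 6; σ²_C = ((11−1)/6)² = 2.778
te_D = (8 + 4·13 + 18)/6 = 78/6 = 13; σ²_D = ((18−8)/6)² = 2.778
te_E = (4 + 4·7 + 10)/6 = 42/6 = 7; σ²_E = ((10−4)/6)² = 1.000
te_F = (3 + 4·5 + 7)/6 = 30/6 = 5; σ²_F = ((7−3)/6)² = 0.444
te_G = (2 + 4·6 + 22)/6 = 48/6 = 8; σ²_G = ((22−2)/6)² = 11.111

Forward pass:
ES_A = 0; EF_A = 12
ES_B = 12; EF_B = 12+8 = 20
ES_C = 12; EF_C = 12+6 = 18
ES_D = max(EF_B=20, EF_C=18) = 20; EF_D = 20+13 = 33
ES_E = 12; EF_E = 12+7 = 19
ES_F = 18; EF_F = 18+5 = 23
ES_G = max(EF_D=33, EF_E=19, EF_F=23) = 33; EF_G = 33+8 = 41
Expected project duration μ = 41 hours. Critical path: A → B → D → G.

Variance along critical path = 5.444 + 4.000 + 2.778 + 11.111 = 23.333; σ = 4.830 hours.
D = μ + z·σ = 41 + 1.645·4.830 = 48.9 hours

48.9 hours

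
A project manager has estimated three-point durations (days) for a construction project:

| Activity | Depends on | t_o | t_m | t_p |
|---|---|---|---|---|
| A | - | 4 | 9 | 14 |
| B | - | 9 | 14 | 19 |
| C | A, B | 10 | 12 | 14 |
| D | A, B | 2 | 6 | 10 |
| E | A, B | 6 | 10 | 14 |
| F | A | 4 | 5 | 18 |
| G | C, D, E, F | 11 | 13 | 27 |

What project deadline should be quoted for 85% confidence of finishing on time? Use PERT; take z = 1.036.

te_A = (4 + 4·9 + 14)/6 = 54/6 = 9; σ²_A = ((14−4)/6)² = 2.778
te_B = (9 + 4·14 + 19)/6 = 84/6 = 14; σ²_B = ((19−9)/6)² = 2.778
te_C = (10 + 4·12 + 14)/6 = 72/6 = 12; σ²_C = ((14−10)/6)² = 0.444
te_D = (2 + 4·6 + 10)/6 = 36/6 = 6; σ²_D = ((10−2)/6)² = 1.778
te_E = (6 + 4·10 + 14)/6 = 60/6 = 10; σ²_E = ((14−6)/6)² = 1.778
te_F = (4 + 4·5 + 18)/6 = 42/6 = 7; σ²_F = ((18−4)/6)² = 5.444
te_G = (11 + 4·13 + 27)/6 = 90/6 = 15; σ²_G = ((27−11)/6)² = 7.111

Forward pass:
ES_A = 0; EF_A = 9
ES_B = 0; EF_B = 14
ES_C = max(EF_A=9, EF_B=14) = 14; EF_C = 14+12 = 26
ES_D = max(EF_A=9, EF_B=14) = 14; EF_D = 14+6 = 20
ES_E = max(EF_A=9, EF_B=14) = 14; EF_E = 14+10 = 24
ES_F = 9; EF_F = 9+7 = 16
ES_G = max(EF_C=26, EF_D=20, EF_E=24, EF_F=16) = 26; EF_G = 26+15 = 41
Expected project duration μ = 41 days. Critical path: B → C → G.

Variance along critical path = 2.778 + 0.444 + 7.111 = 10.333; σ = 3.215 days.
D = μ + z·σ = 41 + 1.036·3.215 = 44.3 days

44.3 days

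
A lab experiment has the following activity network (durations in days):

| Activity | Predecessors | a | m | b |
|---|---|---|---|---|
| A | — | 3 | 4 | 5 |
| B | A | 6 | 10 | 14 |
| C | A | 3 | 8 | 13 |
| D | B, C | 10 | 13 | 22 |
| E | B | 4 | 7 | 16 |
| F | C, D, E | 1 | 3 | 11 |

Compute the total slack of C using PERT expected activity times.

2 days

te_A = (3 + 4·4 + 5)/6 = 24/6 = 4
te_B = (6 + 4·10 + 14)/6 = 60/6 = 10
te_C = (3 + 4·8 + 13)/6 = 48/6 = 8
te_D = (10 + 4·13 + 22)/6 = 84/6 = 14
te_E = (4 + 4·7 + 16)/6 = 48/6 = 8
te_F = (1 + 4·3 + 11)/6 = 24/6 = 4

Forward pass:
ES_A = 0; EF_A = 4
ES_B = 4; EF_B = 4+10 = 14
ES_C = 4; EF_C = 4+8 = 12
ES_D = max(EF_B=14, EF_C=12) = 14; EF_D = 14+14 = 28
ES_E = 14; EF_E = 14+8 = 22
ES_F = max(EF_C=12, EF_D=28, EF_E=22) = 28; EF_F = 28+4 = 32
Expected project duration μ = 32 days. Critical path: A → B → D → F.

Backward pass:
LF_F = 32; LS_F = 32−4 = 28
LF_E = LS_F = 28; LS_E = 28−8 = 20
LF_D = LS_F = 28; LS_D = 28−14 = 14
LF_C = min(LS_D=14, LS_F=28) = 14; LS_C = 14−8 = 6
LF_B = min(LS_D=14, LS_E=20) = 14; LS_B = 14−10 = 4
LF_A = min(LS_B=4, LS_C=6) = 4; LS_A = 4−4 = 0
Slack_C = LS_C − ES_C = 6 − 4 = 2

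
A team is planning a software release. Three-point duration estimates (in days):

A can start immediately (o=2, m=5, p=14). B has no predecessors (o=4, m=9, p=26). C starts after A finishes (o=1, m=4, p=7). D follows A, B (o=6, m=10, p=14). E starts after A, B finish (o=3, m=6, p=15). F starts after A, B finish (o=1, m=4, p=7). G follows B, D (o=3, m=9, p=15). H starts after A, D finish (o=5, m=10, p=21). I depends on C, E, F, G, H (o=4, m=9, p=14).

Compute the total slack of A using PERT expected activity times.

te_A = (2 + 4·5 + 14)/6 = 36/6 = 6
te_B = (4 + 4·9 + 26)/6 = 66/6 = 11
te_C = (1 + 4·4 + 7)/6 = 24/6 = 4
te_D = (6 + 4·10 + 14)/6 = 60/6 = 10
te_E = (3 + 4·6 + 15)/6 = 42/6 = 7
te_F = (1 + 4·4 + 7)/6 = 24/6 = 4
te_G = (3 + 4·9 + 15)/6 = 54/6 = 9
te_H = (5 + 4·10 + 21)/6 = 66/6 = 11
te_I = (4 + 4·9 + 14)/6 = 54/6 = 9

Forward pass:
ES_A = 0; EF_A = 6
ES_B = 0; EF_B = 11
ES_C = 6; EF_C = 6+4 = 10
ES_D = max(EF_A=6, EF_B=11) = 11; EF_D = 11+10 = 21
ES_E = max(EF_A=6, EF_B=11) = 11; EF_E = 11+7 = 18
ES_F = max(EF_A=6, EF_B=11) = 11; EF_F = 11+4 = 15
ES_G = max(EF_B=11, EF_D=21) = 21; EF_G = 21+9 = 30
ES_H = max(EF_A=6, EF_D=21) = 21; EF_H = 21+11 = 32
ES_I = max(EF_C=10, EF_E=18, EF_F=15, EF_G=30, EF_H=32) = 32; EF_I = 32+9 = 41
Expected project duration μ = 41 days. Critical path: B → D → H → I.

Backward pass:
LF_I = 41; LS_I = 41−9 = 32
LF_H = LS_I = 32; LS_H = 32−11 = 21
LF_G = LS_I = 32; LS_G = 32−9 = 23
LF_F = LS_I = 32; LS_F = 32−4 = 28
LF_E = LS_I = 32; LS_E = 32−7 = 25
LF_D = min(LS_G=23, LS_H=21) = 21; LS_D = 21−10 = 11
LF_C = LS_I = 32; LS_C = 32−4 = 28
LF_B = min(LS_D=11, LS_E=25, LS_F=28, LS_G=23) = 11; LS_B = 11−11 = 0
LF_A = min(LS_C=28, LS_D=11, LS_E=25, LS_F=28, LS_H=21) = 11; LS_A = 11−6 = 5
Slack_A = LS_A − ES_A = 5 − 0 = 5

5 days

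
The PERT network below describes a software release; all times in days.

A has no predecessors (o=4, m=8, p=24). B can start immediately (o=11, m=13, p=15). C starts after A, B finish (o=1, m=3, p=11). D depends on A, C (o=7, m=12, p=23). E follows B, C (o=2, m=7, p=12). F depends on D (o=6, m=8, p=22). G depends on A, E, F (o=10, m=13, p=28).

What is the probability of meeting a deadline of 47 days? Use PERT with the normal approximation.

0.060

te_A = (4 + 4·8 + 24)/6 = 60/6 = 10; σ²_A = ((24−4)/6)² = 11.111
te_B = (11 + 4·13 + 15)/6 = 78/6 = 13; σ²_B = ((15−11)/6)² = 0.444
te_C = (1 + 4·3 + 11)/6 = 24/6 = 4; σ²_C = ((11−1)/6)² = 2.778
te_D = (7 + 4·12 + 23)/6 = 78/6 = 13; σ²_D = ((23−7)/6)² = 7.111
te_E = (2 + 4·7 + 12)/6 = 42/6 = 7; σ²_E = ((12−2)/6)² = 2.778
te_F = (6 + 4·8 + 22)/6 = 60/6 = 10; σ²_F = ((22−6)/6)² = 7.111
te_G = (10 + 4·13 + 28)/6 = 90/6 = 15; σ²_G = ((28−10)/6)² = 9.000

Forward pass:
ES_A = 0; EF_A = 10
ES_B = 0; EF_B = 13
ES_C = max(EF_A=10, EF_B=13) = 13; EF_C = 13+4 = 17
ES_D = max(EF_A=10, EF_C=17) = 17; EF_D = 17+13 = 30
ES_E = max(EF_B=13, EF_C=17) = 17; EF_E = 17+7 = 24
ES_F = 30; EF_F = 30+10 = 40
ES_G = max(EF_A=10, EF_E=24, EF_F=40) = 40; EF_G = 40+15 = 55
Expected project duration μ = 55 days. Critical path: B → C → D → F → G.

Variance along critical path = 0.444 + 2.778 + 7.111 + 7.111 + 9.000 = 26.444; σ = √26.444 = 5.142 days.
Z = (47 − 55) / 5.142 = -1.556
P(T ≤ 47) = Φ(-1.556) ≈ 0.060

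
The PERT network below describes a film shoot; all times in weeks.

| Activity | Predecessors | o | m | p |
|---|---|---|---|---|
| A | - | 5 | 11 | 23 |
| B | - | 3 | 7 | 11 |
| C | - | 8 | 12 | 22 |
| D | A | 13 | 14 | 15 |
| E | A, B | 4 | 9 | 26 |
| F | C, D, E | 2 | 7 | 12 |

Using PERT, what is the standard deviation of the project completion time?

3.45 weeks

te_A = (5 + 4·11 + 23)/6 = 72/6 = 12; σ²_A = ((23−5)/6)² = 9.000
te_B = (3 + 4·7 + 11)/6 = 42/6 = 7; σ²_B = ((11−3)/6)² = 1.778
te_C = (8 + 4·12 + 22)/6 = 78/6 = 13; σ²_C = ((22−8)/6)² = 5.444
te_D = (13 + 4·14 + 15)/6 = 84/6 = 14; σ²_D = ((15−13)/6)² = 0.111
te_E = (4 + 4·9 + 26)/6 = 66/6 = 11; σ²_E = ((26−4)/6)² = 13.444
te_F = (2 + 4·7 + 12)/6 = 42/6 = 7; σ²_F = ((12−2)/6)² = 2.778

Forward pass:
ES_A = 0; EF_A = 12
ES_B = 0; EF_B = 7
ES_C = 0; EF_C = 13
ES_D = 12; EF_D = 12+14 = 26
ES_E = max(EF_A=12, EF_B=7) = 12; EF_E = 12+11 = 23
ES_F = max(EF_C=13, EF_D=26, EF_E=23) = 26; EF_F = 26+7 = 33
Expected project duration μ = 33 weeks. Critical path: A → D → F.

Variance along critical path = 9.000 + 0.111 + 2.778 = 11.889
σ = √11.889 = 3.448 weeks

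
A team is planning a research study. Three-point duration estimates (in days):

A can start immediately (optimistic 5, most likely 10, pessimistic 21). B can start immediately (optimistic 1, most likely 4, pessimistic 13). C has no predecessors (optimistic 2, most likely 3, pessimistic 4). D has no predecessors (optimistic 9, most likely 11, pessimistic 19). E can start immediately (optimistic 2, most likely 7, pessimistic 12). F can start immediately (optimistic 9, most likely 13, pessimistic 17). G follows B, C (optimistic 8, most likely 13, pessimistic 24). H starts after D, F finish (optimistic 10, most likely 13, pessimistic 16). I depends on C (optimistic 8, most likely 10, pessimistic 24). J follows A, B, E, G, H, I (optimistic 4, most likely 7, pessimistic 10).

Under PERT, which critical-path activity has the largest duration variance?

F

te_A = (5 + 4·10 + 21)/6 = 66/6 = 11; σ²_A = ((21−5)/6)² = 7.111
te_B = (1 + 4·4 + 13)/6 = 30/6 = 5; σ²_B = ((13−1)/6)² = 4.000
te_C = (2 + 4·3 + 4)/6 = 18/6 = 3; σ²_C = ((4−2)/6)² = 0.111
te_D = (9 + 4·11 + 19)/6 = 72/6 = 12; σ²_D = ((19−9)/6)² = 2.778
te_E = (2 + 4·7 + 12)/6 = 42/6 = 7; σ²_E = ((12−2)/6)² = 2.778
te_F = (9 + 4·13 + 17)/6 = 78/6 = 13; σ²_F = ((17−9)/6)² = 1.778
te_G = (8 + 4·13 + 24)/6 = 84/6 = 14; σ²_G = ((24−8)/6)² = 7.111
te_H = (10 + 4·13 + 16)/6 = 78/6 = 13; σ²_H = ((16−10)/6)² = 1.000
te_I = (8 + 4·10 + 24)/6 = 72/6 = 12; σ²_I = ((24−8)/6)² = 7.111
te_J = (4 + 4·7 + 10)/6 = 42/6 = 7; σ²_J = ((10−4)/6)² = 1.000

Forward pass:
ES_A = 0; EF_A = 11
ES_B = 0; EF_B = 5
ES_C = 0; EF_C = 3
ES_D = 0; EF_D = 12
ES_E = 0; EF_E = 7
ES_F = 0; EF_F = 13
ES_G = max(EF_B=5, EF_C=3) = 5; EF_G = 5+14 = 19
ES_H = max(EF_D=12, EF_F=13) = 13; EF_H = 13+13 = 26
ES_I = 3; EF_I = 3+12 = 15
ES_J = max(EF_A=11, EF_B=5, EF_E=7, EF_G=19, EF_H=26, EF_I=15) = 26; EF_J = 26+7 = 33
Expected project duration μ = 33 days. Critical path: F → H → J.

Variances on critical path: σ²_F=1.778, σ²_H=1.000, σ²_J=1.000.
Largest is σ²_F = 1.778.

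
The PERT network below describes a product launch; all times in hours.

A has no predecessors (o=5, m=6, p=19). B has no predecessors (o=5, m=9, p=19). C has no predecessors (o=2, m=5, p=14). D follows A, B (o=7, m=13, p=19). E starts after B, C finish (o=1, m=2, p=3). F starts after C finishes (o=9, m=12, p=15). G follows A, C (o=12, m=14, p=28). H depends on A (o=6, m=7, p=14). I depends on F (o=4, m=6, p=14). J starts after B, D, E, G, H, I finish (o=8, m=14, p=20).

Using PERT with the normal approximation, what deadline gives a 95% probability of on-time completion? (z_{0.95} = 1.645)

44.6 hours

te_A = (5 + 4·6 + 19)/6 = 48/6 = 8; σ²_A = ((19−5)/6)² = 5.444
te_B = (5 + 4·9 + 19)/6 = 60/6 = 10; σ²_B = ((19−5)/6)² = 5.444
te_C = (2 + 4·5 + 14)/6 = 36/6 = 6; σ²_C = ((14−2)/6)² = 4.000
te_D = (7 + 4·13 + 19)/6 = 78/6 = 13; σ²_D = ((19−7)/6)² = 4.000
te_E = (1 + 4·2 + 3)/6 = 12/6 = 2; σ²_E = ((3−1)/6)² = 0.111
te_F = (9 + 4·12 + 15)/6 = 72/6 = 12; σ²_F = ((15−9)/6)² = 1.000
te_G = (12 + 4·14 + 28)/6 = 96/6 = 16; σ²_G = ((28−12)/6)² = 7.111
te_H = (6 + 4·7 + 14)/6 = 48/6 = 8; σ²_H = ((14−6)/6)² = 1.778
te_I = (4 + 4·6 + 14)/6 = 42/6 = 7; σ²_I = ((14−4)/6)² = 2.778
te_J = (8 + 4·14 + 20)/6 = 84/6 = 14; σ²_J = ((20−8)/6)² = 4.000

Forward pass:
ES_A = 0; EF_A = 8
ES_B = 0; EF_B = 10
ES_C = 0; EF_C = 6
ES_D = max(EF_A=8, EF_B=10) = 10; EF_D = 10+13 = 23
ES_E = max(EF_B=10, EF_C=6) = 10; EF_E = 10+2 = 12
ES_F = 6; EF_F = 6+12 = 18
ES_G = max(EF_A=8, EF_C=6) = 8; EF_G = 8+16 = 24
ES_H = 8; EF_H = 8+8 = 16
ES_I = 18; EF_I = 18+7 = 25
ES_J = max(EF_B=10, EF_D=23, EF_E=12, EF_G=24, EF_H=16, EF_I=25) = 25; EF_J = 25+14 = 39
Expected project duration μ = 39 hours. Critical path: C → F → I → J.

Variance along critical path = 4.000 + 1.000 + 2.778 + 4.000 = 11.778; σ = 3.432 hours.
D = μ + z·σ = 39 + 1.645·3.432 = 44.6 hours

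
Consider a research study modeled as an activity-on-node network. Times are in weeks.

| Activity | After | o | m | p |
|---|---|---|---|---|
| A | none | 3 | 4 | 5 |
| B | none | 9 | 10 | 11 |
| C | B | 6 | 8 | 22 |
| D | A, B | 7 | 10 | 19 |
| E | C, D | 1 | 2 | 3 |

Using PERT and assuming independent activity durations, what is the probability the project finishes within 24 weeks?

te_A = (3 + 4·4 + 5)/6 = 24/6 = 4; σ²_A = ((5−3)/6)² = 0.111
te_B = (9 + 4·10 + 11)/6 = 60/6 = 10; σ²_B = ((11−9)/6)² = 0.111
te_C = (6 + 4·8 + 22)/6 = 60/6 = 10; σ²_C = ((22−6)/6)² = 7.111
te_D = (7 + 4·10 + 19)/6 = 66/6 = 11; σ²_D = ((19−7)/6)² = 4.000
te_E = (1 + 4·2 + 3)/6 = 12/6 = 2; σ²_E = ((3−1)/6)² = 0.111

Forward pass:
ES_A = 0; EF_A = 4
ES_B = 0; EF_B = 10
ES_C = 10; EF_C = 10+10 = 20
ES_D = max(EF_A=4, EF_B=10) = 10; EF_D = 10+11 = 21
ES_E = max(EF_C=20, EF_D=21) = 21; EF_E = 21+2 = 23
Expected project duration μ = 23 weeks. Critical path: B → D → E.

Variance along critical path = 0.111 + 4.000 + 0.111 = 4.222; σ = √4.222 = 2.055 weeks.
Z = (24 − 23) / 2.055 = 0.487
P(T ≤ 24) = Φ(0.487) ≈ 0.687

0.687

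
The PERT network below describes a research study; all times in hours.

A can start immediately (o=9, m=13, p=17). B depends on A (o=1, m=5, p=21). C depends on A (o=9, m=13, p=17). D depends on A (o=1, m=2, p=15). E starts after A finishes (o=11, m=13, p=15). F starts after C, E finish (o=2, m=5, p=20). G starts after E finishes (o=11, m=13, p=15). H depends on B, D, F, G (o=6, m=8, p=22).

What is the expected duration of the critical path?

te_A = (9 + 4·13 + 17)/6 = 78/6 = 13
te_B = (1 + 4·5 + 21)/6 = 42/6 = 7
te_C = (9 + 4·13 + 17)/6 = 78/6 = 13
te_D = (1 + 4·2 + 15)/6 = 24/6 = 4
te_E = (11 + 4·13 + 15)/6 = 78/6 = 13
te_F = (2 + 4·5 + 20)/6 = 42/6 = 7
te_G = (11 + 4·13 + 15)/6 = 78/6 = 13
te_H = (6 + 4·8 + 22)/6 = 60/6 = 10

Forward pass:
ES_A = 0; EF_A = 13
ES_B = 13; EF_B = 13+7 = 20
ES_C = 13; EF_C = 13+13 = 26
ES_D = 13; EF_D = 13+4 = 17
ES_E = 13; EF_E = 13+13 = 26
ES_F = max(EF_C=26, EF_E=26) = 26; EF_F = 26+7 = 33
ES_G = 26; EF_G = 26+13 = 39
ES_H = max(EF_B=20, EF_D=17, EF_F=33, EF_G=39) = 39; EF_H = 39+10 = 49
Expected project duration μ = 49 hours. Critical path: A → E → G → H.

49 hours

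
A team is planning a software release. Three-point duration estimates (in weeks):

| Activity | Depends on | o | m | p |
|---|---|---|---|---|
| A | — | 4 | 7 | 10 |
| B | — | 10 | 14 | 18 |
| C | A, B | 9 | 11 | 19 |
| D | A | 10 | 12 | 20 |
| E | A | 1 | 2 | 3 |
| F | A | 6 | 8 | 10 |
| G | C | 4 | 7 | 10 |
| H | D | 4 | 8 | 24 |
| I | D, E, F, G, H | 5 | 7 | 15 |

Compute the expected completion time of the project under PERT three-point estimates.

41 weeks

te_A = (4 + 4·7 + 10)/6 = 42/6 = 7
te_B = (10 + 4·14 + 18)/6 = 84/6 = 14
te_C = (9 + 4·11 + 19)/6 = 72/6 = 12
te_D = (10 + 4·12 + 20)/6 = 78/6 = 13
te_E = (1 + 4·2 + 3)/6 = 12/6 = 2
te_F = (6 + 4·8 + 10)/6 = 48/6 = 8
te_G = (4 + 4·7 + 10)/6 = 42/6 = 7
te_H = (4 + 4·8 + 24)/6 = 60/6 = 10
te_I = (5 + 4·7 + 15)/6 = 48/6 = 8

Forward pass:
ES_A = 0; EF_A = 7
ES_B = 0; EF_B = 14
ES_C = max(EF_A=7, EF_B=14) = 14; EF_C = 14+12 = 26
ES_D = 7; EF_D = 7+13 = 20
ES_E = 7; EF_E = 7+2 = 9
ES_F = 7; EF_F = 7+8 = 15
ES_G = 26; EF_G = 26+7 = 33
ES_H = 20; EF_H = 20+10 = 30
ES_I = max(EF_D=20, EF_E=9, EF_F=15, EF_G=33, EF_H=30) = 33; EF_I = 33+8 = 41
Expected project duration μ = 41 weeks. Critical path: B → C → G → I.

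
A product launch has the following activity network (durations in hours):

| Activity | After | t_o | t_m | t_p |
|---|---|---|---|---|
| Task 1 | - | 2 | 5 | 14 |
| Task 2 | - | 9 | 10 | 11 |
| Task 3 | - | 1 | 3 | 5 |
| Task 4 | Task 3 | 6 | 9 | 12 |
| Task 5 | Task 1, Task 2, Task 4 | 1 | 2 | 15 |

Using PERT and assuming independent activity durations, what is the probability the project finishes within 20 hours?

0.936

te_Task 1 = (2 + 4·5 + 14)/6 = 36/6 = 6; σ²_Task 1 = ((14−2)/6)² = 4.000
te_Task 2 = (9 + 4·10 + 11)/6 = 60/6 = 10; σ²_Task 2 = ((11−9)/6)² = 0.111
te_Task 3 = (1 + 4·3 + 5)/6 = 18/6 = 3; σ²_Task 3 = ((5−1)/6)² = 0.444
te_Task 4 = (6 + 4·9 + 12)/6 = 54/6 = 9; σ²_Task 4 = ((12−6)/6)² = 1.000
te_Task 5 = (1 + 4·2 + 15)/6 = 24/6 = 4; σ²_Task 5 = ((15−1)/6)² = 5.444

Forward pass:
ES_Task 1 = 0; EF_Task 1 = 6
ES_Task 2 = 0; EF_Task 2 = 10
ES_Task 3 = 0; EF_Task 3 = 3
ES_Task 4 = 3; EF_Task 4 = 3+9 = 12
ES_Task 5 = max(EF_Task 1=6, EF_Task 2=10, EF_Task 4=12) = 12; EF_Task 5 = 12+4 = 16
Expected project duration μ = 16 hours. Critical path: Task 3 → Task 4 → Task 5.

Variance along critical path = 0.444 + 1.000 + 5.444 = 6.889; σ = √6.889 = 2.625 hours.
Z = (20 − 16) / 2.625 = 1.524
P(T ≤ 20) = Φ(1.524) ≈ 0.936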